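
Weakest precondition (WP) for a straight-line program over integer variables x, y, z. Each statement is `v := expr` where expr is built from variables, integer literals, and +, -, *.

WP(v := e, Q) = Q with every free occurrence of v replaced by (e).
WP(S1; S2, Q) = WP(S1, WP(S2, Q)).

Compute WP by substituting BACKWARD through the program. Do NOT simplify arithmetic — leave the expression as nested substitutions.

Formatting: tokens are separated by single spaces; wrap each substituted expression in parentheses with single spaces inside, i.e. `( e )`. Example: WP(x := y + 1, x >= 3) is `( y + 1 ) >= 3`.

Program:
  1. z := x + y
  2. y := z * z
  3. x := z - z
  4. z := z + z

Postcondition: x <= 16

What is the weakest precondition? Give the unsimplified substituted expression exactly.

Answer: ( ( x + y ) - ( x + y ) ) <= 16

Derivation:
post: x <= 16
stmt 4: z := z + z  -- replace 0 occurrence(s) of z with (z + z)
  => x <= 16
stmt 3: x := z - z  -- replace 1 occurrence(s) of x with (z - z)
  => ( z - z ) <= 16
stmt 2: y := z * z  -- replace 0 occurrence(s) of y with (z * z)
  => ( z - z ) <= 16
stmt 1: z := x + y  -- replace 2 occurrence(s) of z with (x + y)
  => ( ( x + y ) - ( x + y ) ) <= 16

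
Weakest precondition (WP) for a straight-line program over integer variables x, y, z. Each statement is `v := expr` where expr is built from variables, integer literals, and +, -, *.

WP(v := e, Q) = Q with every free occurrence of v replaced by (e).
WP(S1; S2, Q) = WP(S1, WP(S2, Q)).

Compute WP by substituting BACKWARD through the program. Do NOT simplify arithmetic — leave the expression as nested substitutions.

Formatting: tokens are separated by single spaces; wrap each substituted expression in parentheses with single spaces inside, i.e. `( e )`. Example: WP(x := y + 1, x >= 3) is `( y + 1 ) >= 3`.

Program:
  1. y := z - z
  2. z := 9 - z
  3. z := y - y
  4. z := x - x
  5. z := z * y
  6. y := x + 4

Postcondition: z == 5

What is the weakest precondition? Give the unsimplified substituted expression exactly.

post: z == 5
stmt 6: y := x + 4  -- replace 0 occurrence(s) of y with (x + 4)
  => z == 5
stmt 5: z := z * y  -- replace 1 occurrence(s) of z with (z * y)
  => ( z * y ) == 5
stmt 4: z := x - x  -- replace 1 occurrence(s) of z with (x - x)
  => ( ( x - x ) * y ) == 5
stmt 3: z := y - y  -- replace 0 occurrence(s) of z with (y - y)
  => ( ( x - x ) * y ) == 5
stmt 2: z := 9 - z  -- replace 0 occurrence(s) of z with (9 - z)
  => ( ( x - x ) * y ) == 5
stmt 1: y := z - z  -- replace 1 occurrence(s) of y with (z - z)
  => ( ( x - x ) * ( z - z ) ) == 5

Answer: ( ( x - x ) * ( z - z ) ) == 5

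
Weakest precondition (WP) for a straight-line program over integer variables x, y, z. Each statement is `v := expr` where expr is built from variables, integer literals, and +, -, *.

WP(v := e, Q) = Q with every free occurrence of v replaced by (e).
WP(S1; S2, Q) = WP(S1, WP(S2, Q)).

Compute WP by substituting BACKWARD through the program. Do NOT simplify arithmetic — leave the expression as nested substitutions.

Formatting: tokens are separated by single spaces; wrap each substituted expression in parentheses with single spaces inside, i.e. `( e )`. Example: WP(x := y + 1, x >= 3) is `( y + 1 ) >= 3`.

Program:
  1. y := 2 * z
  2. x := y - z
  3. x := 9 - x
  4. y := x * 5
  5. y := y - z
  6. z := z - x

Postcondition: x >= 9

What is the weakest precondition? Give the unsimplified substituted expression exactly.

post: x >= 9
stmt 6: z := z - x  -- replace 0 occurrence(s) of z with (z - x)
  => x >= 9
stmt 5: y := y - z  -- replace 0 occurrence(s) of y with (y - z)
  => x >= 9
stmt 4: y := x * 5  -- replace 0 occurrence(s) of y with (x * 5)
  => x >= 9
stmt 3: x := 9 - x  -- replace 1 occurrence(s) of x with (9 - x)
  => ( 9 - x ) >= 9
stmt 2: x := y - z  -- replace 1 occurrence(s) of x with (y - z)
  => ( 9 - ( y - z ) ) >= 9
stmt 1: y := 2 * z  -- replace 1 occurrence(s) of y with (2 * z)
  => ( 9 - ( ( 2 * z ) - z ) ) >= 9

Answer: ( 9 - ( ( 2 * z ) - z ) ) >= 9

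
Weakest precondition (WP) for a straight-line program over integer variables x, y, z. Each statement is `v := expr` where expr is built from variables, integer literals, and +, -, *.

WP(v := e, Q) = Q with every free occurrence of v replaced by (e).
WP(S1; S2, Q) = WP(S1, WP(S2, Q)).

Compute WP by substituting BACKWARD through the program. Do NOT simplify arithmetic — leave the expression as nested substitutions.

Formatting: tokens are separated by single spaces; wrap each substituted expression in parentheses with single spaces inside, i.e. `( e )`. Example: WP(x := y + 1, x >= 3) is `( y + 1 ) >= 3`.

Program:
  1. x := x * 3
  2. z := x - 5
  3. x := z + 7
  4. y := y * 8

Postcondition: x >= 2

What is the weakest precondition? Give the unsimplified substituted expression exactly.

Answer: ( ( ( x * 3 ) - 5 ) + 7 ) >= 2

Derivation:
post: x >= 2
stmt 4: y := y * 8  -- replace 0 occurrence(s) of y with (y * 8)
  => x >= 2
stmt 3: x := z + 7  -- replace 1 occurrence(s) of x with (z + 7)
  => ( z + 7 ) >= 2
stmt 2: z := x - 5  -- replace 1 occurrence(s) of z with (x - 5)
  => ( ( x - 5 ) + 7 ) >= 2
stmt 1: x := x * 3  -- replace 1 occurrence(s) of x with (x * 3)
  => ( ( ( x * 3 ) - 5 ) + 7 ) >= 2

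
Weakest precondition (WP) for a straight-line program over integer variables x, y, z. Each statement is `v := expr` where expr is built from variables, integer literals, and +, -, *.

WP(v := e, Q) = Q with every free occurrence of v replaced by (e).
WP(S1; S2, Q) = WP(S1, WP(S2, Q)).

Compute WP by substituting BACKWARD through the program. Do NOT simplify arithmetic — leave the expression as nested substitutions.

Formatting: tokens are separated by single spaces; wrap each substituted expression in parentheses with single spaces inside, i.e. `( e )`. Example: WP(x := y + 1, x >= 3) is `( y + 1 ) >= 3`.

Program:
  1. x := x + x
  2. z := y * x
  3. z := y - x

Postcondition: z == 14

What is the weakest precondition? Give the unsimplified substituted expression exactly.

post: z == 14
stmt 3: z := y - x  -- replace 1 occurrence(s) of z with (y - x)
  => ( y - x ) == 14
stmt 2: z := y * x  -- replace 0 occurrence(s) of z with (y * x)
  => ( y - x ) == 14
stmt 1: x := x + x  -- replace 1 occurrence(s) of x with (x + x)
  => ( y - ( x + x ) ) == 14

Answer: ( y - ( x + x ) ) == 14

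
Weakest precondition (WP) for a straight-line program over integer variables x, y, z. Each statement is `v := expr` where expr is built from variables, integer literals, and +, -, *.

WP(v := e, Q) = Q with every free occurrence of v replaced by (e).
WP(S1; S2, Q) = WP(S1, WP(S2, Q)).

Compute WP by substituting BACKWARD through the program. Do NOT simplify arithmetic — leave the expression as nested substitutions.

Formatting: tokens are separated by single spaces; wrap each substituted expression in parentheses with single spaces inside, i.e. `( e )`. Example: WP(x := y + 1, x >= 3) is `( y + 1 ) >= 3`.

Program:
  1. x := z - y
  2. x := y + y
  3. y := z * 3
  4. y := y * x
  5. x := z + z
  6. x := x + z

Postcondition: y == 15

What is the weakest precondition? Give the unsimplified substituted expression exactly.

Answer: ( ( z * 3 ) * ( y + y ) ) == 15

Derivation:
post: y == 15
stmt 6: x := x + z  -- replace 0 occurrence(s) of x with (x + z)
  => y == 15
stmt 5: x := z + z  -- replace 0 occurrence(s) of x with (z + z)
  => y == 15
stmt 4: y := y * x  -- replace 1 occurrence(s) of y with (y * x)
  => ( y * x ) == 15
stmt 3: y := z * 3  -- replace 1 occurrence(s) of y with (z * 3)
  => ( ( z * 3 ) * x ) == 15
stmt 2: x := y + y  -- replace 1 occurrence(s) of x with (y + y)
  => ( ( z * 3 ) * ( y + y ) ) == 15
stmt 1: x := z - y  -- replace 0 occurrence(s) of x with (z - y)
  => ( ( z * 3 ) * ( y + y ) ) == 15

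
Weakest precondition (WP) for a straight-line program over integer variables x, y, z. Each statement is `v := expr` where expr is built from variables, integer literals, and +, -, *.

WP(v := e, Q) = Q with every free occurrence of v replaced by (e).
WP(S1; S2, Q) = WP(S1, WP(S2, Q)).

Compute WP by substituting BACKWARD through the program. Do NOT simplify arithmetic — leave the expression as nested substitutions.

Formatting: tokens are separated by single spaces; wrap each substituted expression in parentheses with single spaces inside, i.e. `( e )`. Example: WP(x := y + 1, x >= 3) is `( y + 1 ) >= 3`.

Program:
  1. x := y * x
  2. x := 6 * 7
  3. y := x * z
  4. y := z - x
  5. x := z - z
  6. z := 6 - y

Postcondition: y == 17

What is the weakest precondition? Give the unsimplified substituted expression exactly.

Answer: ( z - ( 6 * 7 ) ) == 17

Derivation:
post: y == 17
stmt 6: z := 6 - y  -- replace 0 occurrence(s) of z with (6 - y)
  => y == 17
stmt 5: x := z - z  -- replace 0 occurrence(s) of x with (z - z)
  => y == 17
stmt 4: y := z - x  -- replace 1 occurrence(s) of y with (z - x)
  => ( z - x ) == 17
stmt 3: y := x * z  -- replace 0 occurrence(s) of y with (x * z)
  => ( z - x ) == 17
stmt 2: x := 6 * 7  -- replace 1 occurrence(s) of x with (6 * 7)
  => ( z - ( 6 * 7 ) ) == 17
stmt 1: x := y * x  -- replace 0 occurrence(s) of x with (y * x)
  => ( z - ( 6 * 7 ) ) == 17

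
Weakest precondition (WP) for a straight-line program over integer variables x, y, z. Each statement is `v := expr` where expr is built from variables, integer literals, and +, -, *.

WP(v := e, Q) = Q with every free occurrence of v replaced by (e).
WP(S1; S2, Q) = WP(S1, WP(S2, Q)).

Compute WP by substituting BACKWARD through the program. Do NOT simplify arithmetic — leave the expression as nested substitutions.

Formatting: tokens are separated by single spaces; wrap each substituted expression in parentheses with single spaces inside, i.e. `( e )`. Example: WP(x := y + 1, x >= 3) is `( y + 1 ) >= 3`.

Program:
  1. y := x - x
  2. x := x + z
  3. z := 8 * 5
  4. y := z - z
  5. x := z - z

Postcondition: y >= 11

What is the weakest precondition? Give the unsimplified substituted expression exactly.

post: y >= 11
stmt 5: x := z - z  -- replace 0 occurrence(s) of x with (z - z)
  => y >= 11
stmt 4: y := z - z  -- replace 1 occurrence(s) of y with (z - z)
  => ( z - z ) >= 11
stmt 3: z := 8 * 5  -- replace 2 occurrence(s) of z with (8 * 5)
  => ( ( 8 * 5 ) - ( 8 * 5 ) ) >= 11
stmt 2: x := x + z  -- replace 0 occurrence(s) of x with (x + z)
  => ( ( 8 * 5 ) - ( 8 * 5 ) ) >= 11
stmt 1: y := x - x  -- replace 0 occurrence(s) of y with (x - x)
  => ( ( 8 * 5 ) - ( 8 * 5 ) ) >= 11

Answer: ( ( 8 * 5 ) - ( 8 * 5 ) ) >= 11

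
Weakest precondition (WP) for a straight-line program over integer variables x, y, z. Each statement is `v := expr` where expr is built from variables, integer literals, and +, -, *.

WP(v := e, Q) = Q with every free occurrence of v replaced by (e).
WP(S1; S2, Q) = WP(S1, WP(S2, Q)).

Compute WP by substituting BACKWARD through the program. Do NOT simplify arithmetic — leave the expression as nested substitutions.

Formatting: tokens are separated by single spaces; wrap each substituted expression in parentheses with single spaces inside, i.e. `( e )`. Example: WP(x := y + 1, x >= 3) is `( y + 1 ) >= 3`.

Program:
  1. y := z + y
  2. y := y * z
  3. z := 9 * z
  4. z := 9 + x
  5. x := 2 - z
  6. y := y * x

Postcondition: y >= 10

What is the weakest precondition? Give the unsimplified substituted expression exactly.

Answer: ( ( ( z + y ) * z ) * ( 2 - ( 9 + x ) ) ) >= 10

Derivation:
post: y >= 10
stmt 6: y := y * x  -- replace 1 occurrence(s) of y with (y * x)
  => ( y * x ) >= 10
stmt 5: x := 2 - z  -- replace 1 occurrence(s) of x with (2 - z)
  => ( y * ( 2 - z ) ) >= 10
stmt 4: z := 9 + x  -- replace 1 occurrence(s) of z with (9 + x)
  => ( y * ( 2 - ( 9 + x ) ) ) >= 10
stmt 3: z := 9 * z  -- replace 0 occurrence(s) of z with (9 * z)
  => ( y * ( 2 - ( 9 + x ) ) ) >= 10
stmt 2: y := y * z  -- replace 1 occurrence(s) of y with (y * z)
  => ( ( y * z ) * ( 2 - ( 9 + x ) ) ) >= 10
stmt 1: y := z + y  -- replace 1 occurrence(s) of y with (z + y)
  => ( ( ( z + y ) * z ) * ( 2 - ( 9 + x ) ) ) >= 10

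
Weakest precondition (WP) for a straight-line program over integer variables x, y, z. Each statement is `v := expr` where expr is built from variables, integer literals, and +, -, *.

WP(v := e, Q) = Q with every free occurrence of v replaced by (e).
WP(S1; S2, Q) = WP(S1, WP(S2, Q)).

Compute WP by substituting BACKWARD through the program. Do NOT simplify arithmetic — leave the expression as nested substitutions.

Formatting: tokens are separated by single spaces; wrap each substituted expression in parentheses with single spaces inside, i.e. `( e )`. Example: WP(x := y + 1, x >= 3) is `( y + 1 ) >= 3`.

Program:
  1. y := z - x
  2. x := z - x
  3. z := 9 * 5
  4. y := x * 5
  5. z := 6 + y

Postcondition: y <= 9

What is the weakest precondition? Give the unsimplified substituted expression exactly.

post: y <= 9
stmt 5: z := 6 + y  -- replace 0 occurrence(s) of z with (6 + y)
  => y <= 9
stmt 4: y := x * 5  -- replace 1 occurrence(s) of y with (x * 5)
  => ( x * 5 ) <= 9
stmt 3: z := 9 * 5  -- replace 0 occurrence(s) of z with (9 * 5)
  => ( x * 5 ) <= 9
stmt 2: x := z - x  -- replace 1 occurrence(s) of x with (z - x)
  => ( ( z - x ) * 5 ) <= 9
stmt 1: y := z - x  -- replace 0 occurrence(s) of y with (z - x)
  => ( ( z - x ) * 5 ) <= 9

Answer: ( ( z - x ) * 5 ) <= 9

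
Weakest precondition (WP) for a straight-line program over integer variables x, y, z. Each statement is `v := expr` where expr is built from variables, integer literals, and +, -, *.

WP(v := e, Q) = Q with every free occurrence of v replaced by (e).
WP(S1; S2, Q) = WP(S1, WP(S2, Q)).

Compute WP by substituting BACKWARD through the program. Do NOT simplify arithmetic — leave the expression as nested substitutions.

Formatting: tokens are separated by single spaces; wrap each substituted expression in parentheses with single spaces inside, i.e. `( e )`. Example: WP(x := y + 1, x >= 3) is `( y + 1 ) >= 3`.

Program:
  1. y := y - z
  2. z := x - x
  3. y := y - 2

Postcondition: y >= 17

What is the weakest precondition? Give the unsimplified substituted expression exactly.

Answer: ( ( y - z ) - 2 ) >= 17

Derivation:
post: y >= 17
stmt 3: y := y - 2  -- replace 1 occurrence(s) of y with (y - 2)
  => ( y - 2 ) >= 17
stmt 2: z := x - x  -- replace 0 occurrence(s) of z with (x - x)
  => ( y - 2 ) >= 17
stmt 1: y := y - z  -- replace 1 occurrence(s) of y with (y - z)
  => ( ( y - z ) - 2 ) >= 17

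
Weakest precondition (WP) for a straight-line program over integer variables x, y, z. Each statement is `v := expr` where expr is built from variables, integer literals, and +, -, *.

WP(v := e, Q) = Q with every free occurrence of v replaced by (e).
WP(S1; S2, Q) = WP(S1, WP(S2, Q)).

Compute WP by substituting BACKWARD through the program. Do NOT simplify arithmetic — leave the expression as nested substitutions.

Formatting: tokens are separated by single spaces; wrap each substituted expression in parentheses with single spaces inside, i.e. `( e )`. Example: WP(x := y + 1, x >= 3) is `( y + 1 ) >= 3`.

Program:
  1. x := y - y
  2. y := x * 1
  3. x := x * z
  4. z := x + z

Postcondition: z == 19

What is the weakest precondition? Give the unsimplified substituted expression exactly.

Answer: ( ( ( y - y ) * z ) + z ) == 19

Derivation:
post: z == 19
stmt 4: z := x + z  -- replace 1 occurrence(s) of z with (x + z)
  => ( x + z ) == 19
stmt 3: x := x * z  -- replace 1 occurrence(s) of x with (x * z)
  => ( ( x * z ) + z ) == 19
stmt 2: y := x * 1  -- replace 0 occurrence(s) of y with (x * 1)
  => ( ( x * z ) + z ) == 19
stmt 1: x := y - y  -- replace 1 occurrence(s) of x with (y - y)
  => ( ( ( y - y ) * z ) + z ) == 19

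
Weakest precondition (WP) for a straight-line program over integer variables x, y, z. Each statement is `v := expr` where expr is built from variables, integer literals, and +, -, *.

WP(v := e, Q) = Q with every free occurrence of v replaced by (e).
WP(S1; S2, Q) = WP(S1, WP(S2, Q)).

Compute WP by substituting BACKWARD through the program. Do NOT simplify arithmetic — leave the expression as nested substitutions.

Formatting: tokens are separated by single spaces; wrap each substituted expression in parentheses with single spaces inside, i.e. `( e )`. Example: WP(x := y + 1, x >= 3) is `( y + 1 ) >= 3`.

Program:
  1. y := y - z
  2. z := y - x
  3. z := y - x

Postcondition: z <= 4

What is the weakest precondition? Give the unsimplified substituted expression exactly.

post: z <= 4
stmt 3: z := y - x  -- replace 1 occurrence(s) of z with (y - x)
  => ( y - x ) <= 4
stmt 2: z := y - x  -- replace 0 occurrence(s) of z with (y - x)
  => ( y - x ) <= 4
stmt 1: y := y - z  -- replace 1 occurrence(s) of y with (y - z)
  => ( ( y - z ) - x ) <= 4

Answer: ( ( y - z ) - x ) <= 4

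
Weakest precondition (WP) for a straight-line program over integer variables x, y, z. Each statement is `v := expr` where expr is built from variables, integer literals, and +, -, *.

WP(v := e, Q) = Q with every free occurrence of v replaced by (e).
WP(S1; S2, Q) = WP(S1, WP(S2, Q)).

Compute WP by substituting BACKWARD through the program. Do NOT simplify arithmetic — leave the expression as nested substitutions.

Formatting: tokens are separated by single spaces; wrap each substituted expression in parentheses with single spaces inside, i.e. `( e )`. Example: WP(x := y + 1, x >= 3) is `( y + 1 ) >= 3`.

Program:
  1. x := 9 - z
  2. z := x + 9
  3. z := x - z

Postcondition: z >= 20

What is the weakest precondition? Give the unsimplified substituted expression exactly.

post: z >= 20
stmt 3: z := x - z  -- replace 1 occurrence(s) of z with (x - z)
  => ( x - z ) >= 20
stmt 2: z := x + 9  -- replace 1 occurrence(s) of z with (x + 9)
  => ( x - ( x + 9 ) ) >= 20
stmt 1: x := 9 - z  -- replace 2 occurrence(s) of x with (9 - z)
  => ( ( 9 - z ) - ( ( 9 - z ) + 9 ) ) >= 20

Answer: ( ( 9 - z ) - ( ( 9 - z ) + 9 ) ) >= 20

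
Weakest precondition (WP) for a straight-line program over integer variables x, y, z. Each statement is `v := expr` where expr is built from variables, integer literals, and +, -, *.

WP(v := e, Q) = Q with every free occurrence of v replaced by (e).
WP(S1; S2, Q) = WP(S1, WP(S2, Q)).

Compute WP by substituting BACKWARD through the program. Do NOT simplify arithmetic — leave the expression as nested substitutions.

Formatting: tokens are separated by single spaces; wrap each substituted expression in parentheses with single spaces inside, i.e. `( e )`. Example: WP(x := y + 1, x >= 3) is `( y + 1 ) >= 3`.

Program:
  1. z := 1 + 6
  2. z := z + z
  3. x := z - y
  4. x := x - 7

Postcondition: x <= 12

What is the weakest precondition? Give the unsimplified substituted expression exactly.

post: x <= 12
stmt 4: x := x - 7  -- replace 1 occurrence(s) of x with (x - 7)
  => ( x - 7 ) <= 12
stmt 3: x := z - y  -- replace 1 occurrence(s) of x with (z - y)
  => ( ( z - y ) - 7 ) <= 12
stmt 2: z := z + z  -- replace 1 occurrence(s) of z with (z + z)
  => ( ( ( z + z ) - y ) - 7 ) <= 12
stmt 1: z := 1 + 6  -- replace 2 occurrence(s) of z with (1 + 6)
  => ( ( ( ( 1 + 6 ) + ( 1 + 6 ) ) - y ) - 7 ) <= 12

Answer: ( ( ( ( 1 + 6 ) + ( 1 + 6 ) ) - y ) - 7 ) <= 12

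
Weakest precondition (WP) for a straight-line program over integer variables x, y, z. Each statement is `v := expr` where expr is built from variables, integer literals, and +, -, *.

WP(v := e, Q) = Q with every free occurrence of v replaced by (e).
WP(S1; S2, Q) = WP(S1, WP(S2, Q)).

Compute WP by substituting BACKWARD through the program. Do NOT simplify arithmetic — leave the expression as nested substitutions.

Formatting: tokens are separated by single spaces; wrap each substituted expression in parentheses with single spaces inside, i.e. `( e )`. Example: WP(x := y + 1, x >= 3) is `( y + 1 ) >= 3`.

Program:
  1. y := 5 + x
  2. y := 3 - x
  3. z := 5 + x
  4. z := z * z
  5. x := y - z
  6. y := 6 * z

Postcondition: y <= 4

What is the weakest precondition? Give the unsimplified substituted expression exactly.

post: y <= 4
stmt 6: y := 6 * z  -- replace 1 occurrence(s) of y with (6 * z)
  => ( 6 * z ) <= 4
stmt 5: x := y - z  -- replace 0 occurrence(s) of x with (y - z)
  => ( 6 * z ) <= 4
stmt 4: z := z * z  -- replace 1 occurrence(s) of z with (z * z)
  => ( 6 * ( z * z ) ) <= 4
stmt 3: z := 5 + x  -- replace 2 occurrence(s) of z with (5 + x)
  => ( 6 * ( ( 5 + x ) * ( 5 + x ) ) ) <= 4
stmt 2: y := 3 - x  -- replace 0 occurrence(s) of y with (3 - x)
  => ( 6 * ( ( 5 + x ) * ( 5 + x ) ) ) <= 4
stmt 1: y := 5 + x  -- replace 0 occurrence(s) of y with (5 + x)
  => ( 6 * ( ( 5 + x ) * ( 5 + x ) ) ) <= 4

Answer: ( 6 * ( ( 5 + x ) * ( 5 + x ) ) ) <= 4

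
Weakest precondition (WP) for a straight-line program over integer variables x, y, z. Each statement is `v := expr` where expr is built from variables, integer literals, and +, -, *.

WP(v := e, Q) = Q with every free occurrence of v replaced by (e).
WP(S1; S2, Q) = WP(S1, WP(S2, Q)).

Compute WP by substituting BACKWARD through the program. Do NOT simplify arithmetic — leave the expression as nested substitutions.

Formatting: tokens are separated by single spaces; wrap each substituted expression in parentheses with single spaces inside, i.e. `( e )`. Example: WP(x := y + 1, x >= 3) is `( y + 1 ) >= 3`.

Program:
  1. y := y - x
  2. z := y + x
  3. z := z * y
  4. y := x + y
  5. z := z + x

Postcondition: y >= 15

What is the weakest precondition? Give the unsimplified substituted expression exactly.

Answer: ( x + ( y - x ) ) >= 15

Derivation:
post: y >= 15
stmt 5: z := z + x  -- replace 0 occurrence(s) of z with (z + x)
  => y >= 15
stmt 4: y := x + y  -- replace 1 occurrence(s) of y with (x + y)
  => ( x + y ) >= 15
stmt 3: z := z * y  -- replace 0 occurrence(s) of z with (z * y)
  => ( x + y ) >= 15
stmt 2: z := y + x  -- replace 0 occurrence(s) of z with (y + x)
  => ( x + y ) >= 15
stmt 1: y := y - x  -- replace 1 occurrence(s) of y with (y - x)
  => ( x + ( y - x ) ) >= 15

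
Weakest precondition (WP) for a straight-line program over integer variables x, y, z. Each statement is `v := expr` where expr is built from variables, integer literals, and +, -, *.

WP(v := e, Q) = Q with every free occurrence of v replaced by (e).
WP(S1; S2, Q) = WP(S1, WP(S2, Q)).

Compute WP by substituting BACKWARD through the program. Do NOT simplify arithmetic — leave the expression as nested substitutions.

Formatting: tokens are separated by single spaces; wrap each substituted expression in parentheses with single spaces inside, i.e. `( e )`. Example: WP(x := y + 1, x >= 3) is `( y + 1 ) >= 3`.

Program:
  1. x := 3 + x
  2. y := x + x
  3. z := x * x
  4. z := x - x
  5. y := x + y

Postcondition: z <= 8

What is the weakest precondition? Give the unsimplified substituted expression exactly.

post: z <= 8
stmt 5: y := x + y  -- replace 0 occurrence(s) of y with (x + y)
  => z <= 8
stmt 4: z := x - x  -- replace 1 occurrence(s) of z with (x - x)
  => ( x - x ) <= 8
stmt 3: z := x * x  -- replace 0 occurrence(s) of z with (x * x)
  => ( x - x ) <= 8
stmt 2: y := x + x  -- replace 0 occurrence(s) of y with (x + x)
  => ( x - x ) <= 8
stmt 1: x := 3 + x  -- replace 2 occurrence(s) of x with (3 + x)
  => ( ( 3 + x ) - ( 3 + x ) ) <= 8

Answer: ( ( 3 + x ) - ( 3 + x ) ) <= 8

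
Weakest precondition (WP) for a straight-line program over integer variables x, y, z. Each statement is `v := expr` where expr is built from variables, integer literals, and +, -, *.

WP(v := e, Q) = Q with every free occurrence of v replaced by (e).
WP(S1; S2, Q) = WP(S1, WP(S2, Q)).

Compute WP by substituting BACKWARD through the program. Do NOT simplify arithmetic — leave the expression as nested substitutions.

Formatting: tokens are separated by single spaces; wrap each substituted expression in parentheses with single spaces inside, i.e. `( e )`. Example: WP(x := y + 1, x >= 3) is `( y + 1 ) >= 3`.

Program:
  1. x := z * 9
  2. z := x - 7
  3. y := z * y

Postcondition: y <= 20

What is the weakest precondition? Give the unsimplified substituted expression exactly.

Answer: ( ( ( z * 9 ) - 7 ) * y ) <= 20

Derivation:
post: y <= 20
stmt 3: y := z * y  -- replace 1 occurrence(s) of y with (z * y)
  => ( z * y ) <= 20
stmt 2: z := x - 7  -- replace 1 occurrence(s) of z with (x - 7)
  => ( ( x - 7 ) * y ) <= 20
stmt 1: x := z * 9  -- replace 1 occurrence(s) of x with (z * 9)
  => ( ( ( z * 9 ) - 7 ) * y ) <= 20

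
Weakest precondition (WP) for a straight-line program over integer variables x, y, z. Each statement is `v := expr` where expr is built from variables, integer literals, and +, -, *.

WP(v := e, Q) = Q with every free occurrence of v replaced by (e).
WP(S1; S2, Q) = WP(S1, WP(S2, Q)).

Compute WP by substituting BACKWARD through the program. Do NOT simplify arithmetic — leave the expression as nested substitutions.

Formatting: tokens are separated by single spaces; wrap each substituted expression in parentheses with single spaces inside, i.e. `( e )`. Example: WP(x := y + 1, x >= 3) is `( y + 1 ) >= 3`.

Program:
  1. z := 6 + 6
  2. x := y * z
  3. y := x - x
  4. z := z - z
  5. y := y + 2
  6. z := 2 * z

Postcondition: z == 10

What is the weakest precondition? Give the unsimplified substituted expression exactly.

post: z == 10
stmt 6: z := 2 * z  -- replace 1 occurrence(s) of z with (2 * z)
  => ( 2 * z ) == 10
stmt 5: y := y + 2  -- replace 0 occurrence(s) of y with (y + 2)
  => ( 2 * z ) == 10
stmt 4: z := z - z  -- replace 1 occurrence(s) of z with (z - z)
  => ( 2 * ( z - z ) ) == 10
stmt 3: y := x - x  -- replace 0 occurrence(s) of y with (x - x)
  => ( 2 * ( z - z ) ) == 10
stmt 2: x := y * z  -- replace 0 occurrence(s) of x with (y * z)
  => ( 2 * ( z - z ) ) == 10
stmt 1: z := 6 + 6  -- replace 2 occurrence(s) of z with (6 + 6)
  => ( 2 * ( ( 6 + 6 ) - ( 6 + 6 ) ) ) == 10

Answer: ( 2 * ( ( 6 + 6 ) - ( 6 + 6 ) ) ) == 10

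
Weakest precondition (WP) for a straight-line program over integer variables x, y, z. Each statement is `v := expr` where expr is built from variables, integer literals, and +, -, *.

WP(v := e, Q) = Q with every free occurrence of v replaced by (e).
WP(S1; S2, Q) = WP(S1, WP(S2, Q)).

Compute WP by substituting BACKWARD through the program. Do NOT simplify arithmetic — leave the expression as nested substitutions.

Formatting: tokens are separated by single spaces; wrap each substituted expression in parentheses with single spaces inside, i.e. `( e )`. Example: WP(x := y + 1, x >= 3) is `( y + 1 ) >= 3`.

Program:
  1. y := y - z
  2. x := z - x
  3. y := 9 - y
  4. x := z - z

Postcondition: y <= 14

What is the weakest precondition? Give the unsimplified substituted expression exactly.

Answer: ( 9 - ( y - z ) ) <= 14

Derivation:
post: y <= 14
stmt 4: x := z - z  -- replace 0 occurrence(s) of x with (z - z)
  => y <= 14
stmt 3: y := 9 - y  -- replace 1 occurrence(s) of y with (9 - y)
  => ( 9 - y ) <= 14
stmt 2: x := z - x  -- replace 0 occurrence(s) of x with (z - x)
  => ( 9 - y ) <= 14
stmt 1: y := y - z  -- replace 1 occurrence(s) of y with (y - z)
  => ( 9 - ( y - z ) ) <= 14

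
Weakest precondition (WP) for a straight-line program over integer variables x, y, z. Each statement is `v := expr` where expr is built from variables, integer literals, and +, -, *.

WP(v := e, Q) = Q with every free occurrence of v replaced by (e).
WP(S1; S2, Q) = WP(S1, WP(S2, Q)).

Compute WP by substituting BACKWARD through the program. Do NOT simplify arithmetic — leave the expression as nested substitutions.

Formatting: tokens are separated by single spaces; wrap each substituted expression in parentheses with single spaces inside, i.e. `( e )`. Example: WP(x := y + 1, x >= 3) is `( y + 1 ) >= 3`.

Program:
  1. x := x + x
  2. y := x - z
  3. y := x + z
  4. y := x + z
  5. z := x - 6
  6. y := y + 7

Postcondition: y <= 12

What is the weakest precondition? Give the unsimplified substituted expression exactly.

post: y <= 12
stmt 6: y := y + 7  -- replace 1 occurrence(s) of y with (y + 7)
  => ( y + 7 ) <= 12
stmt 5: z := x - 6  -- replace 0 occurrence(s) of z with (x - 6)
  => ( y + 7 ) <= 12
stmt 4: y := x + z  -- replace 1 occurrence(s) of y with (x + z)
  => ( ( x + z ) + 7 ) <= 12
stmt 3: y := x + z  -- replace 0 occurrence(s) of y with (x + z)
  => ( ( x + z ) + 7 ) <= 12
stmt 2: y := x - z  -- replace 0 occurrence(s) of y with (x - z)
  => ( ( x + z ) + 7 ) <= 12
stmt 1: x := x + x  -- replace 1 occurrence(s) of x with (x + x)
  => ( ( ( x + x ) + z ) + 7 ) <= 12

Answer: ( ( ( x + x ) + z ) + 7 ) <= 12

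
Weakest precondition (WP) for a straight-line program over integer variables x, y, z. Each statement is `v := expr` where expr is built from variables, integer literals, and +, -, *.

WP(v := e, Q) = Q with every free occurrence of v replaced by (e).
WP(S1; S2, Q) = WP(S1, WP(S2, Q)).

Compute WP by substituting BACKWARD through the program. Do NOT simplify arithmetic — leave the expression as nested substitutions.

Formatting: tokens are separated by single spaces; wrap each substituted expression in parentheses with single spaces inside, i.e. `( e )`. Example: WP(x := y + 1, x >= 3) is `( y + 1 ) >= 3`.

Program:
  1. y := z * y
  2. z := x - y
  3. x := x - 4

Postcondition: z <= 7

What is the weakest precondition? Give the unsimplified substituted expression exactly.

post: z <= 7
stmt 3: x := x - 4  -- replace 0 occurrence(s) of x with (x - 4)
  => z <= 7
stmt 2: z := x - y  -- replace 1 occurrence(s) of z with (x - y)
  => ( x - y ) <= 7
stmt 1: y := z * y  -- replace 1 occurrence(s) of y with (z * y)
  => ( x - ( z * y ) ) <= 7

Answer: ( x - ( z * y ) ) <= 7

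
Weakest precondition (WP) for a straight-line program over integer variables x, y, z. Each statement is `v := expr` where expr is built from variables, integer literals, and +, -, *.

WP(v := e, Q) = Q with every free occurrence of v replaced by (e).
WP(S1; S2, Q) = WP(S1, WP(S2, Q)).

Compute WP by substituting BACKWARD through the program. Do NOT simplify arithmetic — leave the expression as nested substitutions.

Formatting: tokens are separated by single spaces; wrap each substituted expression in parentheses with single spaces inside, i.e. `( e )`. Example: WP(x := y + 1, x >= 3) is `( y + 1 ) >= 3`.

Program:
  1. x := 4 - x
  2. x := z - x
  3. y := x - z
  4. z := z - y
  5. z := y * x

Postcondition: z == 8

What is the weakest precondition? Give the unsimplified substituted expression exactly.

Answer: ( ( ( z - ( 4 - x ) ) - z ) * ( z - ( 4 - x ) ) ) == 8

Derivation:
post: z == 8
stmt 5: z := y * x  -- replace 1 occurrence(s) of z with (y * x)
  => ( y * x ) == 8
stmt 4: z := z - y  -- replace 0 occurrence(s) of z with (z - y)
  => ( y * x ) == 8
stmt 3: y := x - z  -- replace 1 occurrence(s) of y with (x - z)
  => ( ( x - z ) * x ) == 8
stmt 2: x := z - x  -- replace 2 occurrence(s) of x with (z - x)
  => ( ( ( z - x ) - z ) * ( z - x ) ) == 8
stmt 1: x := 4 - x  -- replace 2 occurrence(s) of x with (4 - x)
  => ( ( ( z - ( 4 - x ) ) - z ) * ( z - ( 4 - x ) ) ) == 8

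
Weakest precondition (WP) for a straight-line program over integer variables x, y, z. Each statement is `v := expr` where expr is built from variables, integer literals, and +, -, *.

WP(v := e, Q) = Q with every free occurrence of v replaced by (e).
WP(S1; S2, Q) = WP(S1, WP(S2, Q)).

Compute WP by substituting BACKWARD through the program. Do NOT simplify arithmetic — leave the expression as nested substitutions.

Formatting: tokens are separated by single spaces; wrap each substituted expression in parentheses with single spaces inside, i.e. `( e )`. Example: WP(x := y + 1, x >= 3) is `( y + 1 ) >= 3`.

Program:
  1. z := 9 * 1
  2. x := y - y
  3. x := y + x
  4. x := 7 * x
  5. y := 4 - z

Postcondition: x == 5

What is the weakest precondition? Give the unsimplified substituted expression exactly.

Answer: ( 7 * ( y + ( y - y ) ) ) == 5

Derivation:
post: x == 5
stmt 5: y := 4 - z  -- replace 0 occurrence(s) of y with (4 - z)
  => x == 5
stmt 4: x := 7 * x  -- replace 1 occurrence(s) of x with (7 * x)
  => ( 7 * x ) == 5
stmt 3: x := y + x  -- replace 1 occurrence(s) of x with (y + x)
  => ( 7 * ( y + x ) ) == 5
stmt 2: x := y - y  -- replace 1 occurrence(s) of x with (y - y)
  => ( 7 * ( y + ( y - y ) ) ) == 5
stmt 1: z := 9 * 1  -- replace 0 occurrence(s) of z with (9 * 1)
  => ( 7 * ( y + ( y - y ) ) ) == 5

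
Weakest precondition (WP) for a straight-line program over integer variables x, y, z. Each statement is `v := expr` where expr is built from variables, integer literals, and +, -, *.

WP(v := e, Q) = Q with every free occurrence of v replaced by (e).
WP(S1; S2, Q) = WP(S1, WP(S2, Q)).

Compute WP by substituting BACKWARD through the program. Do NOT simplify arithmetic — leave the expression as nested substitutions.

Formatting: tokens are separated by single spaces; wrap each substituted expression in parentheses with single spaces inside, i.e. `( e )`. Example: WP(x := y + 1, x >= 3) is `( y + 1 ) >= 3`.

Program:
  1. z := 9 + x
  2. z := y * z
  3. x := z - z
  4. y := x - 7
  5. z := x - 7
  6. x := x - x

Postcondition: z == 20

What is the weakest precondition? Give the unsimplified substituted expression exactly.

post: z == 20
stmt 6: x := x - x  -- replace 0 occurrence(s) of x with (x - x)
  => z == 20
stmt 5: z := x - 7  -- replace 1 occurrence(s) of z with (x - 7)
  => ( x - 7 ) == 20
stmt 4: y := x - 7  -- replace 0 occurrence(s) of y with (x - 7)
  => ( x - 7 ) == 20
stmt 3: x := z - z  -- replace 1 occurrence(s) of x with (z - z)
  => ( ( z - z ) - 7 ) == 20
stmt 2: z := y * z  -- replace 2 occurrence(s) of z with (y * z)
  => ( ( ( y * z ) - ( y * z ) ) - 7 ) == 20
stmt 1: z := 9 + x  -- replace 2 occurrence(s) of z with (9 + x)
  => ( ( ( y * ( 9 + x ) ) - ( y * ( 9 + x ) ) ) - 7 ) == 20

Answer: ( ( ( y * ( 9 + x ) ) - ( y * ( 9 + x ) ) ) - 7 ) == 20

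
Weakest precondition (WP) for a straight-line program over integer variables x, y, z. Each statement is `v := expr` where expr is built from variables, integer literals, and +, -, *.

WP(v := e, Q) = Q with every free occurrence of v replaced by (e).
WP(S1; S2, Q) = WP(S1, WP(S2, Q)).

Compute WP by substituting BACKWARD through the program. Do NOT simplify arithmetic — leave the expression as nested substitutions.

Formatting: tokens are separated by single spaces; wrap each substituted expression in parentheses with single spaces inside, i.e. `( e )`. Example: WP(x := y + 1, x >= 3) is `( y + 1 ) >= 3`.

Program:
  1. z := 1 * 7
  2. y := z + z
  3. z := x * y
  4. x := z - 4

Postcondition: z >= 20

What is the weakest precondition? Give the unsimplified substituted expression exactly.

Answer: ( x * ( ( 1 * 7 ) + ( 1 * 7 ) ) ) >= 20

Derivation:
post: z >= 20
stmt 4: x := z - 4  -- replace 0 occurrence(s) of x with (z - 4)
  => z >= 20
stmt 3: z := x * y  -- replace 1 occurrence(s) of z with (x * y)
  => ( x * y ) >= 20
stmt 2: y := z + z  -- replace 1 occurrence(s) of y with (z + z)
  => ( x * ( z + z ) ) >= 20
stmt 1: z := 1 * 7  -- replace 2 occurrence(s) of z with (1 * 7)
  => ( x * ( ( 1 * 7 ) + ( 1 * 7 ) ) ) >= 20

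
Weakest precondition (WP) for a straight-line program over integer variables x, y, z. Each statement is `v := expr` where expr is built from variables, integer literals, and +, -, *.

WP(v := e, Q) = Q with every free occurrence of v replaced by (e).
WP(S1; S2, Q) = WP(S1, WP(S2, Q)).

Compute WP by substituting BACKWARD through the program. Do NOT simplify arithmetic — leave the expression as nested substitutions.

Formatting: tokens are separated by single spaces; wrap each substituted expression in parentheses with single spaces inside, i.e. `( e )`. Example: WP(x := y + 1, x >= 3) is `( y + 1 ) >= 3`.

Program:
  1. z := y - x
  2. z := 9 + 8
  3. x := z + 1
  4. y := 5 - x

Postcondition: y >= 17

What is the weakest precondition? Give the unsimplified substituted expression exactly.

post: y >= 17
stmt 4: y := 5 - x  -- replace 1 occurrence(s) of y with (5 - x)
  => ( 5 - x ) >= 17
stmt 3: x := z + 1  -- replace 1 occurrence(s) of x with (z + 1)
  => ( 5 - ( z + 1 ) ) >= 17
stmt 2: z := 9 + 8  -- replace 1 occurrence(s) of z with (9 + 8)
  => ( 5 - ( ( 9 + 8 ) + 1 ) ) >= 17
stmt 1: z := y - x  -- replace 0 occurrence(s) of z with (y - x)
  => ( 5 - ( ( 9 + 8 ) + 1 ) ) >= 17

Answer: ( 5 - ( ( 9 + 8 ) + 1 ) ) >= 17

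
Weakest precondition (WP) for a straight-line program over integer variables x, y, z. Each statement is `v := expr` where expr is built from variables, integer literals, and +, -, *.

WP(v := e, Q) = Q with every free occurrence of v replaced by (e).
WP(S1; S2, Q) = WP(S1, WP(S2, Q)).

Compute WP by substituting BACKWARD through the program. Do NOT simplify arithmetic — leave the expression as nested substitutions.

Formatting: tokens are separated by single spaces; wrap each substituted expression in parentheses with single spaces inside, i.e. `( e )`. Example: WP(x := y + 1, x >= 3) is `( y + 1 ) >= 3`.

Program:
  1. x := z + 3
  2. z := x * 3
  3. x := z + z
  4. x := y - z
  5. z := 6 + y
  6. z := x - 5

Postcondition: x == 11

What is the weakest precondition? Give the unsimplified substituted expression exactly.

post: x == 11
stmt 6: z := x - 5  -- replace 0 occurrence(s) of z with (x - 5)
  => x == 11
stmt 5: z := 6 + y  -- replace 0 occurrence(s) of z with (6 + y)
  => x == 11
stmt 4: x := y - z  -- replace 1 occurrence(s) of x with (y - z)
  => ( y - z ) == 11
stmt 3: x := z + z  -- replace 0 occurrence(s) of x with (z + z)
  => ( y - z ) == 11
stmt 2: z := x * 3  -- replace 1 occurrence(s) of z with (x * 3)
  => ( y - ( x * 3 ) ) == 11
stmt 1: x := z + 3  -- replace 1 occurrence(s) of x with (z + 3)
  => ( y - ( ( z + 3 ) * 3 ) ) == 11

Answer: ( y - ( ( z + 3 ) * 3 ) ) == 11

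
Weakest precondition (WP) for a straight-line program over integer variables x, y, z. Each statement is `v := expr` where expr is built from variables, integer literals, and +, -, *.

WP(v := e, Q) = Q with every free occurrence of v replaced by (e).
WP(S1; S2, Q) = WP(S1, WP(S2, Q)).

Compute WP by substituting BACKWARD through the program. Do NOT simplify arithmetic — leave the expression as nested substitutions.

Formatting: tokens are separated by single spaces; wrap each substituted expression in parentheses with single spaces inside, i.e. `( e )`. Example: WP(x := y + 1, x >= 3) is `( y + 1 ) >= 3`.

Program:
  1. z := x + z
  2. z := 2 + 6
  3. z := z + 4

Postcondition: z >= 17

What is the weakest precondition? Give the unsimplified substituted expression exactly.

post: z >= 17
stmt 3: z := z + 4  -- replace 1 occurrence(s) of z with (z + 4)
  => ( z + 4 ) >= 17
stmt 2: z := 2 + 6  -- replace 1 occurrence(s) of z with (2 + 6)
  => ( ( 2 + 6 ) + 4 ) >= 17
stmt 1: z := x + z  -- replace 0 occurrence(s) of z with (x + z)
  => ( ( 2 + 6 ) + 4 ) >= 17

Answer: ( ( 2 + 6 ) + 4 ) >= 17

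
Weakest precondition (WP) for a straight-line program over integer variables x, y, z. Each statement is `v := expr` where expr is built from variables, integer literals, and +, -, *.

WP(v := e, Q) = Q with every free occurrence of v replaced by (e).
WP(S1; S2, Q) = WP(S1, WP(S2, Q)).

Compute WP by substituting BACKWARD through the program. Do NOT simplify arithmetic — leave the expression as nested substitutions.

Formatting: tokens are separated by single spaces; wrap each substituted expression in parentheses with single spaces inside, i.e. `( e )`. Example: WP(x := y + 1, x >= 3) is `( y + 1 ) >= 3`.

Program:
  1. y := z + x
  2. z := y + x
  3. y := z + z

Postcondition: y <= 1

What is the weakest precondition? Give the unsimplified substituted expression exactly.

Answer: ( ( ( z + x ) + x ) + ( ( z + x ) + x ) ) <= 1

Derivation:
post: y <= 1
stmt 3: y := z + z  -- replace 1 occurrence(s) of y with (z + z)
  => ( z + z ) <= 1
stmt 2: z := y + x  -- replace 2 occurrence(s) of z with (y + x)
  => ( ( y + x ) + ( y + x ) ) <= 1
stmt 1: y := z + x  -- replace 2 occurrence(s) of y with (z + x)
  => ( ( ( z + x ) + x ) + ( ( z + x ) + x ) ) <= 1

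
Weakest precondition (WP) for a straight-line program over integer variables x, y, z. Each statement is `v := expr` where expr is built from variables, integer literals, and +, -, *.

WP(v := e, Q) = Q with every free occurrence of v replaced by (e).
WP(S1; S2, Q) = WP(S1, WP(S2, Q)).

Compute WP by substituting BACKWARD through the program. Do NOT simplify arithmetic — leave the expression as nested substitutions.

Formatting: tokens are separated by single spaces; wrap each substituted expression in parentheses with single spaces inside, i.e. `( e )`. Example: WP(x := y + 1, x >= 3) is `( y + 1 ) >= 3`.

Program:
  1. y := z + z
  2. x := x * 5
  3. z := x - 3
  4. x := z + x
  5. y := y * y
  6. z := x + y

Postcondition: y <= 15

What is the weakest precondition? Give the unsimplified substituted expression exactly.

post: y <= 15
stmt 6: z := x + y  -- replace 0 occurrence(s) of z with (x + y)
  => y <= 15
stmt 5: y := y * y  -- replace 1 occurrence(s) of y with (y * y)
  => ( y * y ) <= 15
stmt 4: x := z + x  -- replace 0 occurrence(s) of x with (z + x)
  => ( y * y ) <= 15
stmt 3: z := x - 3  -- replace 0 occurrence(s) of z with (x - 3)
  => ( y * y ) <= 15
stmt 2: x := x * 5  -- replace 0 occurrence(s) of x with (x * 5)
  => ( y * y ) <= 15
stmt 1: y := z + z  -- replace 2 occurrence(s) of y with (z + z)
  => ( ( z + z ) * ( z + z ) ) <= 15

Answer: ( ( z + z ) * ( z + z ) ) <= 15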